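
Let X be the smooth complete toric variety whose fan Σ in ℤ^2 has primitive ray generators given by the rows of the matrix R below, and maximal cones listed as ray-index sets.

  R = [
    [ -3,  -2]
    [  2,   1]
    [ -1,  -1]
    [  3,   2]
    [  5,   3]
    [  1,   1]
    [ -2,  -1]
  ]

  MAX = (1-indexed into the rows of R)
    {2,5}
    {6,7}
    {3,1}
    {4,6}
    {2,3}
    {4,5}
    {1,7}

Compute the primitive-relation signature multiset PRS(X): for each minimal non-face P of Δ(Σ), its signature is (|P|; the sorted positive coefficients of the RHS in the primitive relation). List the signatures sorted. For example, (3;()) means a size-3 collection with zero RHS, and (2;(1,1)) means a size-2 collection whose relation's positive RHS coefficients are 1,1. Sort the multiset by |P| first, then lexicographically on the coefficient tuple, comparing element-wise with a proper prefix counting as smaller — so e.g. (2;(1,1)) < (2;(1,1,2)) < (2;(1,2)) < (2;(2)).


The 14 primitive collections of Σ (r=7, n=2):

  P={1,4}:  v_{1} + v_{4} = 0  so sig = (2;())
  P={2,7}:  v_{2} + v_{7} = 0  so sig = (2;())
  P={3,6}:  v_{3} + v_{6} = 0  so sig = (2;())
  P={1,2}:  v_{1} + v_{2} = v_{3}  so sig = (2;(1))
  P={1,5}:  v_{1} + v_{5} = v_{2}  so sig = (2;(1))
  P={1,6}:  v_{1} + v_{6} = v_{7}  so sig = (2;(1))
  P={2,4}:  v_{2} + v_{4} = v_{5}  so sig = (2;(1))
  P={2,6}:  v_{2} + v_{6} = v_{4}  so sig = (2;(1))
  P={3,4}:  v_{3} + v_{4} = v_{2}  so sig = (2;(1))
  P={3,7}:  v_{3} + v_{7} = v_{1}  so sig = (2;(1))
  P={4,7}:  v_{4} + v_{7} = v_{6}  so sig = (2;(1))
  P={5,7}:  v_{5} + v_{7} = v_{4}  so sig = (2;(1))
  P={3,5}:  v_{3} + v_{5} = 2·v_{2}  so sig = (2;(2))
  P={5,6}:  v_{5} + v_{6} = 2·v_{4}  so sig = (2;(2))

Sorted signature multiset PRS(X):
    |P|=2: 14 collections, coeffs (), (), (), (1), (1), (1), (1), (1), (1), (1), (1), (1), (2), (2)


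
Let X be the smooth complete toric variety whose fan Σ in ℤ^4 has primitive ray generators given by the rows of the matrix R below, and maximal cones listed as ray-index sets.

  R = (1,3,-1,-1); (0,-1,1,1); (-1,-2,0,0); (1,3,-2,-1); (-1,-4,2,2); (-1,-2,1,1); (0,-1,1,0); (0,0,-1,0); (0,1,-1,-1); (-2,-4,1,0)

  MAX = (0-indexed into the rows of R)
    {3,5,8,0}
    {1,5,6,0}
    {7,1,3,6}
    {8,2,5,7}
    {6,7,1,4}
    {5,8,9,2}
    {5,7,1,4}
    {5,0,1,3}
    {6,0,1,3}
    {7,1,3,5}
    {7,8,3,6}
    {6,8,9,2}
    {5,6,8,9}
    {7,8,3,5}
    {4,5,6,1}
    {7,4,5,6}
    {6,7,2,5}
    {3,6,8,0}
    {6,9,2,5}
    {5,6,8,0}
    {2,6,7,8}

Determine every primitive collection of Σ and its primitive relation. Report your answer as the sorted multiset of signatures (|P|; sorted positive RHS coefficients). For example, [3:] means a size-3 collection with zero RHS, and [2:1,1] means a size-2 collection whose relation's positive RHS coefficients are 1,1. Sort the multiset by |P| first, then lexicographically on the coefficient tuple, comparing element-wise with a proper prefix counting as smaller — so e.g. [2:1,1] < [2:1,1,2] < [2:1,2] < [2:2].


Primitive collections (18):

  • {1,8}:  v_{1} + v_{8} = 0 — sig = [2:]
  • {0,2}:  v_{0} + v_{2} = v_{8} — sig = [2:1]
  • {0,4}:  v_{0} + v_{4} = v_{1} — sig = [2:1]
  • {0,7}:  v_{0} + v_{7} = v_{3} — sig = [2:1]
  • {2,3}:  v_{2} + v_{3} = v_{7} + v_{8} — sig = [2:1,1]
  • {3,4}:  v_{3} + v_{4} = v_{1} + v_{7} — sig = [2:1,1]
  • {3,9}:  v_{3} + v_{9} = v_{2} + v_{8} — sig = [2:1,1]
  • {1,2}:  v_{1} + v_{2} = v_{5} + v_{6} + v_{7} — sig = [2:1,1,1]
  • {1,9}:  v_{1} + v_{9} = v_{2} + v_{5} + v_{6} — sig = [2:1,1,1]
  • {4,8}:  v_{4} + v_{8} = v_{5} + v_{6} + v_{7} — sig = [2:1,1,1]
  • {0,9}:  v_{0} + v_{9} = v_{5} + v_{6} + 2·v_{8} — sig = [2:1,1,2]
  • {4,9}:  v_{4} + v_{9} = v_{2} + 2·v_{5} + 2·v_{6} + v_{7} — sig = [2:1,1,2,2]
  • {7,9}:  v_{7} + v_{9} = 2·v_{2} — sig = [2:2]
  • {2,4}:  v_{2} + v_{4} = 2·v_{5} + 2·v_{6} + 2·v_{7} — sig = [2:2,2,2]
  • {3,5,6}:  v_{3} + v_{5} + v_{6} = 0 — sig = [3:]
  • {1,5,6,7}:  v_{1} + v_{5} + v_{6} + v_{7} = v_{4} — sig = [4:1]
  • {2,5,6,8}:  v_{2} + v_{5} + v_{6} + v_{8} = v_{9} — sig = [4:1]
  • {5,6,7,8}:  v_{5} + v_{6} + v_{7} + v_{8} = v_{2} — sig = [4:1]

Signatures (|P|; sorted positive RHS coefficients), sorted:
    |P|=2: 14 collections, coeffs (), (1), (1), (1), (1,1), (1,1), (1,1), (1,1,1), (1,1,1), (1,1,1), (1,1,2), (1,1,2,2), (2), (2,2,2)
    |P|=3: 1 collection, coeffs ()
    |P|=4: 3 collections, coeffs (1), (1), (1)


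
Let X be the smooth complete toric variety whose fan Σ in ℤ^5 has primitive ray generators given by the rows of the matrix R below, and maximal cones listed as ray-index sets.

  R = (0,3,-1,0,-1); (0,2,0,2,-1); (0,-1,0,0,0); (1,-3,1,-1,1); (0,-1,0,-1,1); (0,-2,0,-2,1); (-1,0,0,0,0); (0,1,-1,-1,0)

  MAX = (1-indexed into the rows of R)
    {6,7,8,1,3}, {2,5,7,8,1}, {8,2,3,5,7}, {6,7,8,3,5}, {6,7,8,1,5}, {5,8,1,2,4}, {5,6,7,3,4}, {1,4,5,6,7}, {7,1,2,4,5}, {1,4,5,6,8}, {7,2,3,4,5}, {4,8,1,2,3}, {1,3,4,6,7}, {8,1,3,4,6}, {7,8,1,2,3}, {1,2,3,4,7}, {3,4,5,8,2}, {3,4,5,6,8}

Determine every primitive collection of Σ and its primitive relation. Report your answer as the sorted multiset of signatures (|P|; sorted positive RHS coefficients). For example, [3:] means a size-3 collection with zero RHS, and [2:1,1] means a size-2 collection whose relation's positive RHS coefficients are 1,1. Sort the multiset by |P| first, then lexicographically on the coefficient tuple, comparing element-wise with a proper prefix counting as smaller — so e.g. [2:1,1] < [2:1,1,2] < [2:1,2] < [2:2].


Minimal non-faces — 3 found among 8 rays, 18 max cones:

  {2,6}:  v_{2} + v_{6} = 0  ⟹  sig = [2:]
  {1,3,5}:  v_{1} + v_{3} + v_{5} = v_{8}  ⟹  sig = [3:1]
  {4,7,8}:  v_{4} + v_{7} + v_{8} = v_{6}  ⟹  sig = [3:1]

Signatures (|P|; sorted positive RHS coefficients), sorted:
{ [2:],  [3:1] ×2 }


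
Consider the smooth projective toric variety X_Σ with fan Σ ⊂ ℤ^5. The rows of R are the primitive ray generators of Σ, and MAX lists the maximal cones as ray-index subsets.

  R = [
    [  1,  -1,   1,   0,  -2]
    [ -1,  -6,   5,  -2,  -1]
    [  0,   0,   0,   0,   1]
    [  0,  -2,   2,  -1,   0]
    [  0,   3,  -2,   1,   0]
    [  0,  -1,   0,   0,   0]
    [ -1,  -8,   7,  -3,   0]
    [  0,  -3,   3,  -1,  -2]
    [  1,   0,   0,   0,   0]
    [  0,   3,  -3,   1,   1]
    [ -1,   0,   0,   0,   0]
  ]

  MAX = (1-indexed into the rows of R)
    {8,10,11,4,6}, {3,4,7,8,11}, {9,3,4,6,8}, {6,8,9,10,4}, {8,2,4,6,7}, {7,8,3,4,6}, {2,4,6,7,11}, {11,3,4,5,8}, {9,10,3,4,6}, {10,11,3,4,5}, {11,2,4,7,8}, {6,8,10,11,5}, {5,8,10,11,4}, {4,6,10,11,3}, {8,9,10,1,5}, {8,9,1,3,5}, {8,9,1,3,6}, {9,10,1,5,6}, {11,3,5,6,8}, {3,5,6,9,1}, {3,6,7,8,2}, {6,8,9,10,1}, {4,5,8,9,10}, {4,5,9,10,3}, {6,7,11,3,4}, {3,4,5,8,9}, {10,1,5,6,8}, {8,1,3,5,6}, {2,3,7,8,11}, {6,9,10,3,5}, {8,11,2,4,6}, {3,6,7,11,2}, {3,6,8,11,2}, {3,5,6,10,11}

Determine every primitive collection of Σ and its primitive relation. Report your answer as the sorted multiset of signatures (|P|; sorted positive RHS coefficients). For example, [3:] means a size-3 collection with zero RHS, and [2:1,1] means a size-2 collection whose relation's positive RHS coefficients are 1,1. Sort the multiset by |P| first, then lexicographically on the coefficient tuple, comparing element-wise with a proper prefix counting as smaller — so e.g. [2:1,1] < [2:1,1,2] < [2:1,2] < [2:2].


|primitive collections| = 18. Relations:

  P={9,11}:  v_{9} + v_{11} = 0  so sig = [2:]
  P={1,4}:  v_{1} + v_{4} = v_{8} + v_{9}  so sig = [2:1,1]
  P={1,11}:  v_{1} + v_{11} = v_{5} + v_{6} + v_{8}  so sig = [2:1,1,1]
  P={2,5}:  v_{2} + v_{5} = v_{3} + v_{8} + v_{11}  so sig = [2:1,1,1]
  P={2,10}:  v_{2} + v_{10} = v_{4} + v_{6} + v_{11}  so sig = [2:1,1,1]
  P={2,9}:  v_{2} + v_{9} = v_{3} + v_{4} + v_{6} + v_{8}  so sig = [2:1,1,1,1]
  P={5,7}:  v_{5} + v_{7} = 2·v_{3} + v_{4} + v_{8} + v_{11}  so sig = [2:1,1,1,2]
  P={7,10}:  v_{7} + v_{10} = v_{3} + 2·v_{4} + v_{6} + v_{11}  so sig = [2:1,1,1,2]
  P={1,2}:  v_{1} + v_{2} = v_{3} + v_{6} + 2·v_{8}  so sig = [2:1,1,2]
  P={1,7}:  v_{1} + v_{7} = 2·v_{3} + v_{4} + v_{6} + 2·v_{8}  so sig = [2:1,1,2,2]
  P={7,9}:  v_{7} + v_{9} = 2·v_{3} + 2·v_{4} + v_{6} + v_{8}  so sig = [2:1,1,2,2]
  P={3,8,10}:  v_{3} + v_{8} + v_{10} = 0  so sig = [3:]
  P={4,5,6}:  v_{4} + v_{5} + v_{6} = 0  so sig = [3:]
  P={2,3,4}:  v_{2} + v_{3} + v_{4} = v_{7}  so sig = [3:1]
  P={1,3,10}:  v_{1} + v_{3} + v_{10} = v_{5} + v_{6} + v_{9}  so sig = [3:1,1,1]
  P={5,6,8,9}:  v_{5} + v_{6} + v_{8} + v_{9} = v_{1}  so sig = [4:1]
  P={6,7,8,11}:  v_{6} + v_{7} + v_{8} + v_{11} = 2·v_{2}  so sig = [4:2]
  P={3,4,6,8,11}:  v_{3} + v_{4} + v_{6} + v_{8} + v_{11} = v_{2}  so sig = [5:1]

so the primitive-relation signature multiset is
[[2:], [2:1,1], [2:1,1,1], [2:1,1,1], [2:1,1,1], [2:1,1,1,1], [2:1,1,1,2], [2:1,1,1,2], [2:1,1,2], [2:1,1,2,2], [2:1,1,2,2], [3:], [3:], [3:1], [3:1,1,1], [4:1], [4:2], [5:1]]


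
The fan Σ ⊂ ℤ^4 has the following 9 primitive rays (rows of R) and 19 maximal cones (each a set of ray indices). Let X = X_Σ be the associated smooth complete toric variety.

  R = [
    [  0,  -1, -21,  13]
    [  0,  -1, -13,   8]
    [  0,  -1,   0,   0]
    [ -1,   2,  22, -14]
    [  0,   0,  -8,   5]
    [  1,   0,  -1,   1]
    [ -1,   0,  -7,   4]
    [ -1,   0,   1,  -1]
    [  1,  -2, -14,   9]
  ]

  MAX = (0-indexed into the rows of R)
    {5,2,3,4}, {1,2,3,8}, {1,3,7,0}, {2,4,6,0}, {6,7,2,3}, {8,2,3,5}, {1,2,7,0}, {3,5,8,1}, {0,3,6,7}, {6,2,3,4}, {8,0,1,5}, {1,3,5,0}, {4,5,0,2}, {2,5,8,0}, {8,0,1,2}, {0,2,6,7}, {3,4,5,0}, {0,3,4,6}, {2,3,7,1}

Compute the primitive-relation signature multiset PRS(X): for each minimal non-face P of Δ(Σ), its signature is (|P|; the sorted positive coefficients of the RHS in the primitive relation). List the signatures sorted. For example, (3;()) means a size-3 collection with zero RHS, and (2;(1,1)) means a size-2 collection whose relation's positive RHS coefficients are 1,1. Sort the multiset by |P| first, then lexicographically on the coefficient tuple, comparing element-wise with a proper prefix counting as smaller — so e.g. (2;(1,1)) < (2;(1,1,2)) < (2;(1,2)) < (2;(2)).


11 collections generate NE(X_Σ); each relation:

  • {5,7}:  v_{5} + v_{7} = 0  →  sig = (2;())
  • {1,4}:  v_{1} + v_{4} = v_{0}  →  sig = (2;(1))
  • {4,7}:  v_{4} + v_{7} = v_{6}  →  sig = (2;(1))
  • {5,6}:  v_{5} + v_{6} = v_{4}  →  sig = (2;(1))
  • {1,6}:  v_{1} + v_{6} = v_{0} + v_{7}  →  sig = (2;(1,1))
  • {6,8}:  v_{6} + v_{8} = v_{0} + v_{2}  →  sig = (2;(1,1))
  • {7,8}:  v_{7} + v_{8} = v_{1} + v_{2}  →  sig = (2;(1,1))
  • {4,8}:  v_{4} + v_{8} = v_{0} + v_{2} + v_{5}  →  sig = (2;(1,1,1))
  • {0,2,3}:  v_{0} + v_{2} + v_{3} = v_{7}  →  sig = (3;(1))
  • {0,3,8}:  v_{0} + v_{3} + v_{8} = v_{1}  →  sig = (3;(1))
  • {1,2,5}:  v_{1} + v_{2} + v_{5} = v_{8}  →  sig = (3;(1))

so the primitive-relation signature multiset is
[(2;()), (2;(1)), (2;(1)), (2;(1)), (2;(1,1)), (2;(1,1)), (2;(1,1)), (2;(1,1,1)), (3;(1)), (3;(1)), (3;(1))]


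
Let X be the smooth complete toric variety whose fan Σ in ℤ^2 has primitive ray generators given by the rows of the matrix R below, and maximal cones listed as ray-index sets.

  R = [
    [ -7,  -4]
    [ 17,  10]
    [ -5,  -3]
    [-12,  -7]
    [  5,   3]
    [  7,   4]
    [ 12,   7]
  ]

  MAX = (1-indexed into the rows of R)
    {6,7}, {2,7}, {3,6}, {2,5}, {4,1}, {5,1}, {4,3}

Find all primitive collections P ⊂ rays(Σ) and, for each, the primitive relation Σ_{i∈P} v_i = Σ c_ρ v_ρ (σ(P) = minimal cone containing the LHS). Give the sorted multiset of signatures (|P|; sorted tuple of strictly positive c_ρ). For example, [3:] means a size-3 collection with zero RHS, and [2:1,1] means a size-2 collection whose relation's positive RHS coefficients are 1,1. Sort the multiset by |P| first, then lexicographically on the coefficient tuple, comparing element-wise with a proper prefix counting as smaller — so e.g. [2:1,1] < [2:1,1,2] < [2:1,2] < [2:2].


14 minimal non-faces of Δ(Σ) (on 7 rays):

  P={1,6}:  v_{1} + v_{6} = 0 — sig = [2:]
  P={3,5}:  v_{3} + v_{5} = 0 — sig = [2:]
  P={4,7}:  v_{4} + v_{7} = 0 — sig = [2:]
  P={1,3}:  v_{1} + v_{3} = v_{4} — sig = [2:1]
  P={1,7}:  v_{1} + v_{7} = v_{5} — sig = [2:1]
  P={2,3}:  v_{2} + v_{3} = v_{7} — sig = [2:1]
  P={2,4}:  v_{2} + v_{4} = v_{5} — sig = [2:1]
  P={3,7}:  v_{3} + v_{7} = v_{6} — sig = [2:1]
  P={4,5}:  v_{4} + v_{5} = v_{1} — sig = [2:1]
  P={4,6}:  v_{4} + v_{6} = v_{3} — sig = [2:1]
  P={5,6}:  v_{5} + v_{6} = v_{7} — sig = [2:1]
  P={5,7}:  v_{5} + v_{7} = v_{2} — sig = [2:1]
  P={1,2}:  v_{1} + v_{2} = 2·v_{5} — sig = [2:2]
  P={2,6}:  v_{2} + v_{6} = 2·v_{7} — sig = [2:2]

Signatures (|P|; sorted positive RHS coefficients), sorted:
    [2:]
    [2:]
    [2:]
    [2:1]
    [2:1]
    [2:1]
    [2:1]
    [2:1]
    [2:1]
    [2:1]
    [2:1]
    [2:1]
    [2:2]
    [2:2]


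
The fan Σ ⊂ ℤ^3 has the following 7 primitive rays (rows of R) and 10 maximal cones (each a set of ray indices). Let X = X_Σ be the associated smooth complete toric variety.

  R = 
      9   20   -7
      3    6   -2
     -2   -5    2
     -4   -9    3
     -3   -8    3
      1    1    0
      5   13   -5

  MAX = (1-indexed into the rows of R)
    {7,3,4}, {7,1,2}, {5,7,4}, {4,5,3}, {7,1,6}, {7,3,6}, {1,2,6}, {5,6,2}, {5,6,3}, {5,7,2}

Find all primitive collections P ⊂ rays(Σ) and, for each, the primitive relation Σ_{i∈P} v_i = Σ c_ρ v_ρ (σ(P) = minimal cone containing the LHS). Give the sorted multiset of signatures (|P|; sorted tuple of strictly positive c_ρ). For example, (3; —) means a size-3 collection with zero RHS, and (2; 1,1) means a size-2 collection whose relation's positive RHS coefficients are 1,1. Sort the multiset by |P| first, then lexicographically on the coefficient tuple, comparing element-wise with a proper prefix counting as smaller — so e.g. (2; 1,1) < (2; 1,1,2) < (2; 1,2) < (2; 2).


|primitive collections| = 9. Relations:

  • {2,3}:  v_{2} + v_{3} = v_{6}  ⟹  sig = (2; 1)
  • {4,6}:  v_{4} + v_{6} = v_{5}  ⟹  sig = (2; 1)
  • {1,4}:  v_{1} + v_{4} = v_{2} + v_{5} + v_{7}  ⟹  sig = (2; 1,1,1)
  • {1,3}:  v_{1} + v_{3} = 2·v_{6} + v_{7}  ⟹  sig = (2; 1,2)
  • {2,4}:  v_{2} + v_{4} = 2·v_{5} + v_{7}  ⟹  sig = (2; 1,2)
  • {1,5}:  v_{1} + v_{5} = 2·v_{2}  ⟹  sig = (2; 2)
  • {3,5,7}:  v_{3} + v_{5} + v_{7} = 0  ⟹  sig = (3; —)
  • {2,6,7}:  v_{2} + v_{6} + v_{7} = v_{1}  ⟹  sig = (3; 1)
  • {5,6,7}:  v_{5} + v_{6} + v_{7} = v_{2}  ⟹  sig = (3; 1)

so the primitive-relation signature multiset is
{ (2; 1) ×2,  (2; 1,1,1),  (2; 1,2) ×2,  (2; 2),  (3; —),  (3; 1) ×2 }


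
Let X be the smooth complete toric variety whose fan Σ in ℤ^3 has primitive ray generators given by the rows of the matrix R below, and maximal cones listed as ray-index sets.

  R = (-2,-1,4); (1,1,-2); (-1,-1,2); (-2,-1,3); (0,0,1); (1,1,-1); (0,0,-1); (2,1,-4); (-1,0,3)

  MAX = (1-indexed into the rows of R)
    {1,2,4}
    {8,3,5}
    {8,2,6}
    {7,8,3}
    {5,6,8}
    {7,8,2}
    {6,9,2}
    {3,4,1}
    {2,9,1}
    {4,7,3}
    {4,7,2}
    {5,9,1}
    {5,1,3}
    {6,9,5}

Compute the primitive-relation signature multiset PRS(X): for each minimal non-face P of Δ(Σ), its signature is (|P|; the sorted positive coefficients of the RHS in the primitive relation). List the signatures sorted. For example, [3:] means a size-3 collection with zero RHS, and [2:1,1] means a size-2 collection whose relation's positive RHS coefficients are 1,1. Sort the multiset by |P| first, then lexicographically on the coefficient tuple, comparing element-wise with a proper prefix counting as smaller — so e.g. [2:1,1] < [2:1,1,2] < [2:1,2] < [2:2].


Minimal non-faces — 15 found among 9 rays, 14 max cones:

  P = {1,8}:  v_{1} + v_{8} = 0 ; sig = [2:]
  P = {2,3}:  v_{2} + v_{3} = 0 ; sig = [2:]
  P = {5,7}:  v_{5} + v_{7} = 0 ; sig = [2:]
  P = {1,6}:  v_{1} + v_{6} = v_{9} ; sig = [2:1]
  P = {1,7}:  v_{1} + v_{7} = v_{4} ; sig = [2:1]
  P = {2,5}:  v_{2} + v_{5} = v_{6} ; sig = [2:1]
  P = {3,6}:  v_{3} + v_{6} = v_{5} ; sig = [2:1]
  P = {4,5}:  v_{4} + v_{5} = v_{1} ; sig = [2:1]
  P = {4,8}:  v_{4} + v_{8} = v_{7} ; sig = [2:1]
  P = {6,7}:  v_{6} + v_{7} = v_{2} ; sig = [2:1]
  P = {8,9}:  v_{8} + v_{9} = v_{6} ; sig = [2:1]
  P = {3,9}:  v_{3} + v_{9} = v_{1} + v_{5} ; sig = [2:1,1]
  P = {4,6}:  v_{4} + v_{6} = v_{1} + v_{2} ; sig = [2:1,1]
  P = {7,9}:  v_{7} + v_{9} = v_{1} + v_{2} ; sig = [2:1,1]
  P = {4,9}:  v_{4} + v_{9} = 2·v_{1} + v_{2} ; sig = [2:1,2]

Signatures (|P|; sorted positive RHS coefficients), sorted:
    [2:]
    [2:]
    [2:]
    [2:1]
    [2:1]
    [2:1]
    [2:1]
    [2:1]
    [2:1]
    [2:1]
    [2:1]
    [2:1,1]
    [2:1,1]
    [2:1,1]
    [2:1,2]


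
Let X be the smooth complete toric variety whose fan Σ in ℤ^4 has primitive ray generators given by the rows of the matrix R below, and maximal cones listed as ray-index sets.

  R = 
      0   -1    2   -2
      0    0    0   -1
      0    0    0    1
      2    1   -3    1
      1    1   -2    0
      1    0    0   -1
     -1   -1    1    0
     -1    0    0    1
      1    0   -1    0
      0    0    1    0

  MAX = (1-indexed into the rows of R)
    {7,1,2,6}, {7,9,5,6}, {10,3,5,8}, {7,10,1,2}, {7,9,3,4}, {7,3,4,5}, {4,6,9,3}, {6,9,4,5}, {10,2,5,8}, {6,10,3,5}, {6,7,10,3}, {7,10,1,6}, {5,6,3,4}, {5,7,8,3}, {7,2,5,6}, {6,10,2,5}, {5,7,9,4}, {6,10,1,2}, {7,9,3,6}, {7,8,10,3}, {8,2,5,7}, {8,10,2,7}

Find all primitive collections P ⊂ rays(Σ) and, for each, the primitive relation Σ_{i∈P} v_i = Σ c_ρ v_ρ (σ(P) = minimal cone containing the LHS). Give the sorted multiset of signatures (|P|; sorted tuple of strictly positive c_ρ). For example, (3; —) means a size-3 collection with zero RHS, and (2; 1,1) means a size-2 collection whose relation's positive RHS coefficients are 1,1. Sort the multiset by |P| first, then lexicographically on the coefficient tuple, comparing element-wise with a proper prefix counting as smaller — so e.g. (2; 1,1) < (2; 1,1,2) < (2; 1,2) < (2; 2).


18 minimal non-faces of Δ(Σ) (on 10 rays):

  • {2,3}:  v_{2} + v_{3} = 0 — sig = (2; —)
  • {6,8}:  v_{6} + v_{8} = 0 — sig = (2; —)
  • {1,4}:  v_{1} + v_{4} = v_{6} + v_{9} — sig = (2; 1,1)
  • {1,5}:  v_{1} + v_{5} = v_{2} + v_{6} — sig = (2; 1,1)
  • {2,4}:  v_{2} + v_{4} = v_{5} + v_{9} — sig = (2; 1,1)
  • {9,10}:  v_{9} + v_{10} = v_{3} + v_{6} — sig = (2; 1,1)
  • {1,3}:  v_{1} + v_{3} = v_{6} + v_{7} + v_{10} — sig = (2; 1,1,1)
  • {1,8}:  v_{1} + v_{8} = v_{2} + v_{7} + v_{10} — sig = (2; 1,1,1)
  • {2,9}:  v_{2} + v_{9} = v_{5} + v_{6} + v_{7} — sig = (2; 1,1,1)
  • {8,9}:  v_{8} + v_{9} = v_{3} + v_{5} + v_{7} — sig = (2; 1,1,1)
  • {4,10}:  v_{4} + v_{10} = 2·v_{3} + v_{5} + v_{6} — sig = (2; 1,1,2)
  • {1,9}:  v_{1} + v_{9} = 2·v_{6} + v_{7} — sig = (2; 1,2)
  • {4,8}:  v_{4} + v_{8} = 2·v_{3} + 2·v_{5} + v_{7} — sig = (2; 1,2,2)
  • {5,7,10}:  v_{5} + v_{7} + v_{10} = 0 — sig = (3; —)
  • {3,5,9}:  v_{3} + v_{5} + v_{9} = v_{4} — sig = (3; 1)
  • {4,6,7}:  v_{4} + v_{6} + v_{7} = 2·v_{9} — sig = (3; 2)
  • {2,6,7,10}:  v_{2} + v_{6} + v_{7} + v_{10} = v_{1} — sig = (4; 1)
  • {3,5,6,7}:  v_{3} + v_{5} + v_{6} + v_{7} = v_{9} — sig = (4; 1)

so the primitive-relation signature multiset is
{ (2; —) ×2,  (2; 1,1) ×4,  (2; 1,1,1) ×4,  (2; 1,1,2),  (2; 1,2),  (2; 1,2,2),  (3; —),  (3; 1),  (3; 2),  (4; 1) ×2 }


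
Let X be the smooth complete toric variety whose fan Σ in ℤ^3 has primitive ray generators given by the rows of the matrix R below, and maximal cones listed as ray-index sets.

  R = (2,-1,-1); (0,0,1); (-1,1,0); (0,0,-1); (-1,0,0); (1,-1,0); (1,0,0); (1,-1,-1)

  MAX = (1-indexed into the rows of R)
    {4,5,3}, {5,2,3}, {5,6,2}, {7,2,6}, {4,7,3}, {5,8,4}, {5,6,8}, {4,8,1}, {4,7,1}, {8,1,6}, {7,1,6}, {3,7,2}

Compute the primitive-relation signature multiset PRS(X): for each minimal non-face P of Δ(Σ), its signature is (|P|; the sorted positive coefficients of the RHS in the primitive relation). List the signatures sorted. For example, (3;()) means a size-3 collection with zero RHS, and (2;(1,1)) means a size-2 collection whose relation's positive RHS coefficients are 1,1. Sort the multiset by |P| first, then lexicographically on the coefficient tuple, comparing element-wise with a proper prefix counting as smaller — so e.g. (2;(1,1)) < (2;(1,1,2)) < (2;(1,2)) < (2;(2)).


Minimal non-faces — 10 found among 8 rays, 12 max cones:

  • {2,4}:  v_{2} + v_{4} = 0  →  sig = (2;())
  • {3,6}:  v_{3} + v_{6} = 0  →  sig = (2;())
  • {5,7}:  v_{5} + v_{7} = 0  →  sig = (2;())
  • {1,5}:  v_{1} + v_{5} = v_{8}  →  sig = (2;(1))
  • {2,8}:  v_{2} + v_{8} = v_{6}  →  sig = (2;(1))
  • {3,8}:  v_{3} + v_{8} = v_{4}  →  sig = (2;(1))
  • {4,6}:  v_{4} + v_{6} = v_{8}  →  sig = (2;(1))
  • {7,8}:  v_{7} + v_{8} = v_{1}  →  sig = (2;(1))
  • {1,2}:  v_{1} + v_{2} = v_{6} + v_{7}  →  sig = (2;(1,1))
  • {1,3}:  v_{1} + v_{3} = v_{4} + v_{7}  →  sig = (2;(1,1))

Signatures (|P|; sorted positive RHS coefficients), sorted:
    |P|=2: 10 collections, coeffs (), (), (), (1), (1), (1), (1), (1), (1,1), (1,1)


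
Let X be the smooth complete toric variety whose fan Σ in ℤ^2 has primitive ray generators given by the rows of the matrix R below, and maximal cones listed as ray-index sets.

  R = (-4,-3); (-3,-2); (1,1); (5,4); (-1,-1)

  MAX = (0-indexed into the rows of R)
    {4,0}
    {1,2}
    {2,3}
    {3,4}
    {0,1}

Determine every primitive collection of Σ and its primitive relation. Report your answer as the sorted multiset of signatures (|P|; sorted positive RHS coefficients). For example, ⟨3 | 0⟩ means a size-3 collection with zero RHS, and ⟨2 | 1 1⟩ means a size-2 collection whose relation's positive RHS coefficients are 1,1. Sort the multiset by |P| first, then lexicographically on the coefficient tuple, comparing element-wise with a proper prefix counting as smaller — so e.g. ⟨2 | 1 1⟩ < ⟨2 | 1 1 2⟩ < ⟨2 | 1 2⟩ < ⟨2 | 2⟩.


|primitive collections| = 5. Relations:

  P = {2,4}:  v_{2} + v_{4} = 0  ⇒ sig = ⟨2 | 0⟩
  P = {0,2}:  v_{0} + v_{2} = v_{1}  ⇒ sig = ⟨2 | 1⟩
  P = {0,3}:  v_{0} + v_{3} = v_{2}  ⇒ sig = ⟨2 | 1⟩
  P = {1,4}:  v_{1} + v_{4} = v_{0}  ⇒ sig = ⟨2 | 1⟩
  P = {1,3}:  v_{1} + v_{3} = 2·v_{2}  ⇒ sig = ⟨2 | 2⟩

so the primitive-relation signature multiset is
{ ⟨2 | 0⟩,  ⟨2 | 1⟩ ×3,  ⟨2 | 2⟩ }


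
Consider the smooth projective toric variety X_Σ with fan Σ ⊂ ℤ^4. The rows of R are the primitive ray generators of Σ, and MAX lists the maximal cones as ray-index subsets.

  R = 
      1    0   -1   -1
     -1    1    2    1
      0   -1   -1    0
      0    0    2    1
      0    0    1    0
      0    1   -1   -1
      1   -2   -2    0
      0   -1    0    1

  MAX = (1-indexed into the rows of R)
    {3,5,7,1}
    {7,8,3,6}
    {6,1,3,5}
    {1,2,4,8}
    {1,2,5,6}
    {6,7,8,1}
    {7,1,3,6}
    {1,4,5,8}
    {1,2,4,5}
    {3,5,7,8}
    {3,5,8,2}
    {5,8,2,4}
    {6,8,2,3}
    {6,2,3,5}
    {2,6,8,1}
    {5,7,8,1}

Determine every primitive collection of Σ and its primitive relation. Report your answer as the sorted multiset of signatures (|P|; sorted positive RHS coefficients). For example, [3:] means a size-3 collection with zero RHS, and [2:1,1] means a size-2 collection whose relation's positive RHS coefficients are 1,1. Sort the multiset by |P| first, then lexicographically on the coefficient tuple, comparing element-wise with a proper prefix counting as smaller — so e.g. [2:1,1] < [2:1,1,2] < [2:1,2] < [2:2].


Primitive collections (9):

  • {2,7}:  v_{2} + v_{7} = v_{8} — sig = [2:1]
  • {3,4}:  v_{3} + v_{4} = v_{5} + v_{8} — sig = [2:1,1]
  • {4,6}:  v_{4} + v_{6} = v_{1} + v_{2} — sig = [2:1,1]
  • {4,7}:  v_{4} + v_{7} = v_{1} + v_{5} + 2·v_{8} — sig = [2:1,1,2]
  • {1,2,3}:  v_{1} + v_{2} + v_{3} = 0 — sig = [3:]
  • {5,6,8}:  v_{5} + v_{6} + v_{8} = 0 — sig = [3:]
  • {1,3,8}:  v_{1} + v_{3} + v_{8} = v_{7} — sig = [3:1]
  • {5,6,7}:  v_{5} + v_{6} + v_{7} = v_{1} + v_{3} — sig = [3:1,1]
  • {1,2,5,8}:  v_{1} + v_{2} + v_{5} + v_{8} = v_{4} — sig = [4:1]

Signatures (|P|; sorted positive RHS coefficients), sorted:
    [2:1]
    [2:1,1]
    [2:1,1]
    [2:1,1,2]
    [3:]
    [3:]
    [3:1]
    [3:1,1]
    [4:1]


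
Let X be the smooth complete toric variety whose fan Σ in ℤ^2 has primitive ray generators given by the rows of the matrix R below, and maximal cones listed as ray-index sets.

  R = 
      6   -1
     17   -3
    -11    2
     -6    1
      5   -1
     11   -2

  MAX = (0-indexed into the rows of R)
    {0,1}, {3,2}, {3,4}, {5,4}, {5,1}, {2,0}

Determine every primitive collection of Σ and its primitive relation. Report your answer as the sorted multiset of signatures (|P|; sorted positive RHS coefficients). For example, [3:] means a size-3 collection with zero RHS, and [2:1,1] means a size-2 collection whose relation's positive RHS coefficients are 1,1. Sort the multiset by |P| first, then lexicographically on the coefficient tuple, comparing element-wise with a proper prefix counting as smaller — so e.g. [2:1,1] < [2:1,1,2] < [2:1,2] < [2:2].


The 9 primitive collections of Σ (r=6, n=2):

  P={0,3}:  v_{0} + v_{3} = 0  so sig = [2:]
  P={2,5}:  v_{2} + v_{5} = 0  so sig = [2:]
  P={0,4}:  v_{0} + v_{4} = v_{5}  so sig = [2:1]
  P={0,5}:  v_{0} + v_{5} = v_{1}  so sig = [2:1]
  P={1,2}:  v_{1} + v_{2} = v_{0}  so sig = [2:1]
  P={1,3}:  v_{1} + v_{3} = v_{5}  so sig = [2:1]
  P={2,4}:  v_{2} + v_{4} = v_{3}  so sig = [2:1]
  P={3,5}:  v_{3} + v_{5} = v_{4}  so sig = [2:1]
  P={1,4}:  v_{1} + v_{4} = 2·v_{5}  so sig = [2:2]

so the primitive-relation signature multiset is
    [2:]
    [2:]
    [2:1]
    [2:1]
    [2:1]
    [2:1]
    [2:1]
    [2:1]
    [2:2]


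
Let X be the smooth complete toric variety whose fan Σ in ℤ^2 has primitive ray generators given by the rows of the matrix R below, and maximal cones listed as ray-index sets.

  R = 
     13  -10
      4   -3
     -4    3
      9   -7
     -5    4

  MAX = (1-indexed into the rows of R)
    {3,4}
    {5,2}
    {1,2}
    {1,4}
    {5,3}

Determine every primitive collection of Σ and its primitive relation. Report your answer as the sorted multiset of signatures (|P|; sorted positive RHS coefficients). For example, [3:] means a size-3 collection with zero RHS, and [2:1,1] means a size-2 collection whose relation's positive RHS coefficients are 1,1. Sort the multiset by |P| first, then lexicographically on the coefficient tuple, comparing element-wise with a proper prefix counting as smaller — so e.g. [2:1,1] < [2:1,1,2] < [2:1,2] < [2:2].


Primitive collections (5):

  P={2,3}:  v_{2} + v_{3} = 0  ⟹  sig = [2:]
  P={1,3}:  v_{1} + v_{3} = v_{4}  ⟹  sig = [2:1]
  P={2,4}:  v_{2} + v_{4} = v_{1}  ⟹  sig = [2:1]
  P={4,5}:  v_{4} + v_{5} = v_{2}  ⟹  sig = [2:1]
  P={1,5}:  v_{1} + v_{5} = 2·v_{2}  ⟹  sig = [2:2]

Signatures (|P|; sorted positive RHS coefficients), sorted:
[[2:], [2:1], [2:1], [2:1], [2:2]]


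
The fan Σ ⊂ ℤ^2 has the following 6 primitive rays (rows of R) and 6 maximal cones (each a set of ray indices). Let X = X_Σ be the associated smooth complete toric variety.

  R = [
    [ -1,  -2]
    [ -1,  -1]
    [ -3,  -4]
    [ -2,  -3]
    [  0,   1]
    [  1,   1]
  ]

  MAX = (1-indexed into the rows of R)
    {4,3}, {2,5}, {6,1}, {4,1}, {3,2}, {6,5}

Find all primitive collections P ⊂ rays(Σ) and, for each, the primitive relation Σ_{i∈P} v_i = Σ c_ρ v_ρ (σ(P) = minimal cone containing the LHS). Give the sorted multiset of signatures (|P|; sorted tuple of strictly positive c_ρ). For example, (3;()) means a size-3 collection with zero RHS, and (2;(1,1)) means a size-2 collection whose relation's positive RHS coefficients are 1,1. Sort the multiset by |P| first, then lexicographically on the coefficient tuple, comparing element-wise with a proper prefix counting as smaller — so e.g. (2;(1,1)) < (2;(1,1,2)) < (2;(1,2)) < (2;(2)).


Δ(Σ) — 6 vertices, 9 min non-faces:

  • {2,6}:  v_{2} + v_{6} = 0  so sig = (2;())
  • {1,2}:  v_{1} + v_{2} = v_{4}  so sig = (2;(1))
  • {1,5}:  v_{1} + v_{5} = v_{2}  so sig = (2;(1))
  • {2,4}:  v_{2} + v_{4} = v_{3}  so sig = (2;(1))
  • {3,6}:  v_{3} + v_{6} = v_{4}  so sig = (2;(1))
  • {4,6}:  v_{4} + v_{6} = v_{1}  so sig = (2;(1))
  • {1,3}:  v_{1} + v_{3} = 2·v_{4}  so sig = (2;(2))
  • {4,5}:  v_{4} + v_{5} = 2·v_{2}  so sig = (2;(2))
  • {3,5}:  v_{3} + v_{5} = 3·v_{2}  so sig = (2;(3))

Signatures (|P|; sorted positive RHS coefficients), sorted:
    |P|=2: 9 collections, coeffs (), (1), (1), (1), (1), (1), (2), (2), (3)


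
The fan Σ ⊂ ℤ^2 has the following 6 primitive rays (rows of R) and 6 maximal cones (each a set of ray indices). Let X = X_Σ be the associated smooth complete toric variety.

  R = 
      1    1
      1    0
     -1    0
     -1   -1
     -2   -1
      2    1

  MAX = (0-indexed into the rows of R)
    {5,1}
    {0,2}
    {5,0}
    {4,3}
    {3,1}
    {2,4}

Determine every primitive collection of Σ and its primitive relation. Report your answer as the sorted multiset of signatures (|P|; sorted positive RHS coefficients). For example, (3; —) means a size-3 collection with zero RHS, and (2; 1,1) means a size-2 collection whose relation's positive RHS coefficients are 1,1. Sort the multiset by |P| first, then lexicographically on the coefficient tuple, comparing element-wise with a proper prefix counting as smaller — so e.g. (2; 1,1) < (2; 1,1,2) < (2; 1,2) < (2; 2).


9 minimal non-faces of Δ(Σ) (on 6 rays):

  {0,3}:  v_{0} + v_{3} = 0  ⟹  sig = (2; —)
  {1,2}:  v_{1} + v_{2} = 0  ⟹  sig = (2; —)
  {4,5}:  v_{4} + v_{5} = 0  ⟹  sig = (2; —)
  {0,1}:  v_{0} + v_{1} = v_{5}  ⟹  sig = (2; 1)
  {0,4}:  v_{0} + v_{4} = v_{2}  ⟹  sig = (2; 1)
  {1,4}:  v_{1} + v_{4} = v_{3}  ⟹  sig = (2; 1)
  {2,3}:  v_{2} + v_{3} = v_{4}  ⟹  sig = (2; 1)
  {2,5}:  v_{2} + v_{5} = v_{0}  ⟹  sig = (2; 1)
  {3,5}:  v_{3} + v_{5} = v_{1}  ⟹  sig = (2; 1)

Sorted signature multiset PRS(X):
    |P|=2: 9 collections, coeffs (), (), (), (1), (1), (1), (1), (1), (1)


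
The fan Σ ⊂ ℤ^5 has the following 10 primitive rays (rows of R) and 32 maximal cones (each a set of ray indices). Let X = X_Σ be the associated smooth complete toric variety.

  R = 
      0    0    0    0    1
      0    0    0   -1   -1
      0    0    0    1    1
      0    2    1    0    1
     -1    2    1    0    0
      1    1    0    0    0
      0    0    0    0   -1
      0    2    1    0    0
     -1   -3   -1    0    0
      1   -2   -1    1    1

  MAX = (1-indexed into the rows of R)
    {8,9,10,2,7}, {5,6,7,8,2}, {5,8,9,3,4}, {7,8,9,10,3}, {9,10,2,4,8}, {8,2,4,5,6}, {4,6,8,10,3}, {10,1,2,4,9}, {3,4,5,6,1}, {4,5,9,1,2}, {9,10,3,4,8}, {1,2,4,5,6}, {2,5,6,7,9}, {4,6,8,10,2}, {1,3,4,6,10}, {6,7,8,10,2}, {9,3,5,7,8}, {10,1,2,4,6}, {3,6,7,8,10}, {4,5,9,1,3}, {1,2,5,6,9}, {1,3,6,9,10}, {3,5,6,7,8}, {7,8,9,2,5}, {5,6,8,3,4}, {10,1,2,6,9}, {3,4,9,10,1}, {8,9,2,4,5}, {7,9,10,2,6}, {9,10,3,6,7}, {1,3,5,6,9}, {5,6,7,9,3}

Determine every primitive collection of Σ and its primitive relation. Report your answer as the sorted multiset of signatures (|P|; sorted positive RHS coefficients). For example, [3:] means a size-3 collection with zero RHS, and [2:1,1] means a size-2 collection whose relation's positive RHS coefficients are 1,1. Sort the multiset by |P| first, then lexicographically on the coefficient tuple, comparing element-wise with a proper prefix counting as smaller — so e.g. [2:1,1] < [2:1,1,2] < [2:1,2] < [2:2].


Δ(Σ) — 10 vertices, 7 min non-faces:

  • {1,7}:  v_{1} + v_{7} = 0  ⟹  sig = [2:]
  • {2,3}:  v_{2} + v_{3} = 0  ⟹  sig = [2:]
  • {1,8}:  v_{1} + v_{8} = v_{4}  ⟹  sig = [2:1]
  • {4,7}:  v_{4} + v_{7} = v_{8}  ⟹  sig = [2:1]
  • {5,10}:  v_{5} + v_{10} = v_{3}  ⟹  sig = [2:1]
  • {6,8,9}:  v_{6} + v_{8} + v_{9} = 0  ⟹  sig = [3:]
  • {4,6,9}:  v_{4} + v_{6} + v_{9} = v_{1}  ⟹  sig = [3:1]

Hence PRS(X_Σ) =
[[2:], [2:], [2:1], [2:1], [2:1], [3:], [3:1]]


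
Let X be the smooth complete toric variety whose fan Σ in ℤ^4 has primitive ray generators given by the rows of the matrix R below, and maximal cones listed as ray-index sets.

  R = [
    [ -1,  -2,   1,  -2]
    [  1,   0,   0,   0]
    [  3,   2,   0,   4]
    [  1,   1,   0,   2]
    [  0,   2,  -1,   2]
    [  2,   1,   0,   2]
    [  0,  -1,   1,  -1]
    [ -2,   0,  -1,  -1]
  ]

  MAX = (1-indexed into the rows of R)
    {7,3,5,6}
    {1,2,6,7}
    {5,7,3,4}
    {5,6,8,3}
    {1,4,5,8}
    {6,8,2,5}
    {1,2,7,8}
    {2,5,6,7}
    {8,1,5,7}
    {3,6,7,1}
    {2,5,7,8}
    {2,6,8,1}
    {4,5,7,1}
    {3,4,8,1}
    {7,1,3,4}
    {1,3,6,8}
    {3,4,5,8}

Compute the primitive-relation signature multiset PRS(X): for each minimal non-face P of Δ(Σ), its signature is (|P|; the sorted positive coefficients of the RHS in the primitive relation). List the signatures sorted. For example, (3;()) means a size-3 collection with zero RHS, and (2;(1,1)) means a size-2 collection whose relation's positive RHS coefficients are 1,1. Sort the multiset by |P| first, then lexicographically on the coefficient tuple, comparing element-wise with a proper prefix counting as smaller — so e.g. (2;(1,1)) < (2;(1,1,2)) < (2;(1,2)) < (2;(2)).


Δ(Σ) — 8 vertices, 9 min non-faces:

  {2,4}:  v_{2} + v_{4} = v_{6}  ⟹  sig = (2;(1))
  {4,6}:  v_{4} + v_{6} = v_{3}  ⟹  sig = (2;(1))
  {2,3}:  v_{2} + v_{3} = 2·v_{6}  ⟹  sig = (2;(2))
  {1,2,5}:  v_{1} + v_{2} + v_{5} = 0  ⟹  sig = (3;())
  {6,7,8}:  v_{6} + v_{7} + v_{8} = 0  ⟹  sig = (3;())
  {1,5,6}:  v_{1} + v_{5} + v_{6} = v_{4}  ⟹  sig = (3;(1))
  {3,7,8}:  v_{3} + v_{7} + v_{8} = v_{4}  ⟹  sig = (3;(1))
  {4,7,8}:  v_{4} + v_{7} + v_{8} = v_{1} + v_{5}  ⟹  sig = (3;(1,1))
  {1,3,5}:  v_{1} + v_{3} + v_{5} = 2·v_{4}  ⟹  sig = (3;(2))

Hence PRS(X_Σ) =
{ (2;(1)) ×2,  (2;(2)),  (3;()) ×2,  (3;(1)) ×2,  (3;(1,1)),  (3;(2)) }


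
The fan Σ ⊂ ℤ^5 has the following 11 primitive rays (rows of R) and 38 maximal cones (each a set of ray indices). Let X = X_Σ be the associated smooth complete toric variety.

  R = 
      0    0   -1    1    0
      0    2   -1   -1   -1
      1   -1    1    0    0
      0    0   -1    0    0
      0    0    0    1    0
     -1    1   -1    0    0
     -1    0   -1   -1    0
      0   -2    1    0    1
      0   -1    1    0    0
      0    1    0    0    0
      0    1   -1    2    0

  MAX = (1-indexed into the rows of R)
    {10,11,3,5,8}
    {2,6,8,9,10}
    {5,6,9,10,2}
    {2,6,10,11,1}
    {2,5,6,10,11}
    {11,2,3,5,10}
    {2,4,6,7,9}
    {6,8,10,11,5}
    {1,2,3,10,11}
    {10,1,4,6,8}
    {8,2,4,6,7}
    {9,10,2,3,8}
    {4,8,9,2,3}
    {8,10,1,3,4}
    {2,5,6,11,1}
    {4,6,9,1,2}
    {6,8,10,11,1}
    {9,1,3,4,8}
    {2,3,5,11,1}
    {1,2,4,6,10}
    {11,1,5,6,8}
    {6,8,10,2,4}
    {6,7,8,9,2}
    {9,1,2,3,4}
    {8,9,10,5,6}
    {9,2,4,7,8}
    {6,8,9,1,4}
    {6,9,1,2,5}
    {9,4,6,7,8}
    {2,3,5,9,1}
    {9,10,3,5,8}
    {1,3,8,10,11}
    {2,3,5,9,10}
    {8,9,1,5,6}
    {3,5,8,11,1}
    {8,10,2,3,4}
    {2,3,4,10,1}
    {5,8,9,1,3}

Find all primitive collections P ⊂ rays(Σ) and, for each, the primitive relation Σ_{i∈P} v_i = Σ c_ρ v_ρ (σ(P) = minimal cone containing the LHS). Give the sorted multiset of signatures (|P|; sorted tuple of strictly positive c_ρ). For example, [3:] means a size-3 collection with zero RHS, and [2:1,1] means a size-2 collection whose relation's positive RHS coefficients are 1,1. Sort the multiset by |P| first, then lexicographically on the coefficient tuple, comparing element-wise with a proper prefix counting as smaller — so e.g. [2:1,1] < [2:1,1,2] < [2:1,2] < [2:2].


Δ(Σ) — 11 vertices, 16 min non-faces:

  {3,6}:  v_{3} + v_{6} = 0  →  sig = [2:]
  {4,5}:  v_{4} + v_{5} = v_{1}  →  sig = [2:1]
  {7,11}:  v_{7} + v_{11} = v_{1} + v_{6}  →  sig = [2:1,1]
  {5,7}:  v_{5} + v_{7} = v_{4} + v_{6} + v_{9}  →  sig = [2:1,1,1]
  {7,10}:  v_{7} + v_{10} = v_{2} + v_{6} + v_{8}  →  sig = [2:1,1,1]
  {3,7}:  v_{3} + v_{7} = v_{2} + v_{4} + v_{8} + v_{9}  →  sig = [2:1,1,1,1]
  {1,7}:  v_{1} + v_{7} = 2·v_{4} + v_{6} + v_{9}  →  sig = [2:1,1,2]
  {4,11}:  v_{4} + v_{11} = 2·v_{1} + v_{10}  →  sig = [2:1,2]
  {9,11}:  v_{9} + v_{11} = 2·v_{5}  →  sig = [2:2]
  {2,5,8}:  v_{2} + v_{5} + v_{8} = 0  →  sig = [3:]
  {4,9,10}:  v_{4} + v_{9} + v_{10} = 0  →  sig = [3:]
  {1,2,8}:  v_{1} + v_{2} + v_{8} = v_{4}  →  sig = [3:1]
  {1,5,10}:  v_{1} + v_{5} + v_{10} = v_{11}  →  sig = [3:1]
  {1,9,10}:  v_{1} + v_{9} + v_{10} = v_{5}  →  sig = [3:1]
  {2,8,11}:  v_{2} + v_{8} + v_{11} = v_{1} + v_{10}  →  sig = [3:1,1]
  {2,4,6,8,9}:  v_{2} + v_{4} + v_{6} + v_{8} + v_{9} = v_{7}  →  sig = [5:1]

Hence PRS(X_Σ) =
[[2:], [2:1], [2:1,1], [2:1,1,1], [2:1,1,1], [2:1,1,1,1], [2:1,1,2], [2:1,2], [2:2], [3:], [3:], [3:1], [3:1], [3:1], [3:1,1], [5:1]]


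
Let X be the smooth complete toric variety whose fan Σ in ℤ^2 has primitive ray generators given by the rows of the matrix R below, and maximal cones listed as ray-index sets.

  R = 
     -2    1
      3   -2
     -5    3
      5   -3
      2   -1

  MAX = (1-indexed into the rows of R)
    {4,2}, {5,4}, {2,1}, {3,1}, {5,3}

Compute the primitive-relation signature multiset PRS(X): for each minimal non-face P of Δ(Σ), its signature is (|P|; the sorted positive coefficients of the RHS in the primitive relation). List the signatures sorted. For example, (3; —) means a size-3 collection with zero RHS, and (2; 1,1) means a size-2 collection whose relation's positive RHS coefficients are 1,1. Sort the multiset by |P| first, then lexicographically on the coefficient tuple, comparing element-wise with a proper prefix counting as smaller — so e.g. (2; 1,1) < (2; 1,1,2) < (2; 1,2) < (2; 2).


|primitive collections| = 5. Relations:

  • {1,5}:  v_{1} + v_{5} = 0 ; sig = (2; —)
  • {3,4}:  v_{3} + v_{4} = 0 ; sig = (2; —)
  • {1,4}:  v_{1} + v_{4} = v_{2} ; sig = (2; 1)
  • {2,3}:  v_{2} + v_{3} = v_{1} ; sig = (2; 1)
  • {2,5}:  v_{2} + v_{5} = v_{4} ; sig = (2; 1)

Sorted signature multiset PRS(X):
[(2; —), (2; —), (2; 1), (2; 1), (2; 1)]


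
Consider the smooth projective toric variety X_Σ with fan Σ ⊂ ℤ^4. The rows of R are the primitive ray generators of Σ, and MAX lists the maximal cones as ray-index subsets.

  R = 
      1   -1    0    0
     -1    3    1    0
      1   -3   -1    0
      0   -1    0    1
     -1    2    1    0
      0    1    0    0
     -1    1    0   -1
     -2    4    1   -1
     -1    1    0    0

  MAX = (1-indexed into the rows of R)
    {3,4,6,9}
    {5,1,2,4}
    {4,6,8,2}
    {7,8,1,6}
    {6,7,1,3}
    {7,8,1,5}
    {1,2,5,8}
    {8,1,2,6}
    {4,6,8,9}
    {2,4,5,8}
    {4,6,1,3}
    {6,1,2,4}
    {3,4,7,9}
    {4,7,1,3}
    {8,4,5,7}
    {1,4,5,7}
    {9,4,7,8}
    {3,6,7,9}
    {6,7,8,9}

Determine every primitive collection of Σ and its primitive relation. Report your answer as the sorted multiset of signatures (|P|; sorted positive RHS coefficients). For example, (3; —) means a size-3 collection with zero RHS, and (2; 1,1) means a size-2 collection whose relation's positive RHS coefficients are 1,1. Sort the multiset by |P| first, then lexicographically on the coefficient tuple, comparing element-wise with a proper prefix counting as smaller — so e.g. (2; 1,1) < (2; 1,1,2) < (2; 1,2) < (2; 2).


Primitive collections (10):

  P={1,9}:  v_{1} + v_{9} = 0  →  sig = (2; —)
  P={2,3}:  v_{2} + v_{3} = 0  →  sig = (2; —)
  P={2,7}:  v_{2} + v_{7} = v_{8}  →  sig = (2; 1)
  P={3,8}:  v_{3} + v_{8} = v_{7}  →  sig = (2; 1)
  P={5,6}:  v_{5} + v_{6} = v_{2}  →  sig = (2; 1)
  P={5,9}:  v_{5} + v_{9} = v_{4} + v_{8}  →  sig = (2; 1,1)
  P={2,9}:  v_{2} + v_{9} = v_{4} + v_{6} + v_{8}  →  sig = (2; 1,1,1)
  P={3,5}:  v_{3} + v_{5} = v_{1} + v_{4} + v_{7}  →  sig = (2; 1,1,1)
  P={1,4,8}:  v_{1} + v_{4} + v_{8} = v_{5}  →  sig = (3; 1)
  P={4,6,7}:  v_{4} + v_{6} + v_{7} = v_{9}  →  sig = (3; 1)

Signatures (|P|; sorted positive RHS coefficients), sorted:
    |P|=2: 8 collections, coeffs (), (), (1), (1), (1), (1,1), (1,1,1), (1,1,1)
    |P|=3: 2 collections, coeffs (1), (1)
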